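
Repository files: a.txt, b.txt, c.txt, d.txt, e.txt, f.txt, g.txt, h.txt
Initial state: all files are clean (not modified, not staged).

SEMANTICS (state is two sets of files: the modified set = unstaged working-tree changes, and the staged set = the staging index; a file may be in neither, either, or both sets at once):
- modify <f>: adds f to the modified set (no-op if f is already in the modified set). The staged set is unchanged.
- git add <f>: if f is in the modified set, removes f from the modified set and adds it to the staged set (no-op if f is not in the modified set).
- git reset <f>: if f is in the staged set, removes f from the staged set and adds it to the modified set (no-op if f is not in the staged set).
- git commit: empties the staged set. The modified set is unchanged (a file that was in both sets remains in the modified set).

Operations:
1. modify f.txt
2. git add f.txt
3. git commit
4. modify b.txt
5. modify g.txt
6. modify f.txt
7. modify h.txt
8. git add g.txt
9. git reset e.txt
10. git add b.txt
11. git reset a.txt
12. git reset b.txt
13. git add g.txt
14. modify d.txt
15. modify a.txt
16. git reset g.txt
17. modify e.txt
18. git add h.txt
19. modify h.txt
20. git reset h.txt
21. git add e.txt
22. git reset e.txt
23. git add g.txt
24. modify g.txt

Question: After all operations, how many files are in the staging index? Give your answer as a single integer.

After op 1 (modify f.txt): modified={f.txt} staged={none}
After op 2 (git add f.txt): modified={none} staged={f.txt}
After op 3 (git commit): modified={none} staged={none}
After op 4 (modify b.txt): modified={b.txt} staged={none}
After op 5 (modify g.txt): modified={b.txt, g.txt} staged={none}
After op 6 (modify f.txt): modified={b.txt, f.txt, g.txt} staged={none}
After op 7 (modify h.txt): modified={b.txt, f.txt, g.txt, h.txt} staged={none}
After op 8 (git add g.txt): modified={b.txt, f.txt, h.txt} staged={g.txt}
After op 9 (git reset e.txt): modified={b.txt, f.txt, h.txt} staged={g.txt}
After op 10 (git add b.txt): modified={f.txt, h.txt} staged={b.txt, g.txt}
After op 11 (git reset a.txt): modified={f.txt, h.txt} staged={b.txt, g.txt}
After op 12 (git reset b.txt): modified={b.txt, f.txt, h.txt} staged={g.txt}
After op 13 (git add g.txt): modified={b.txt, f.txt, h.txt} staged={g.txt}
After op 14 (modify d.txt): modified={b.txt, d.txt, f.txt, h.txt} staged={g.txt}
After op 15 (modify a.txt): modified={a.txt, b.txt, d.txt, f.txt, h.txt} staged={g.txt}
After op 16 (git reset g.txt): modified={a.txt, b.txt, d.txt, f.txt, g.txt, h.txt} staged={none}
After op 17 (modify e.txt): modified={a.txt, b.txt, d.txt, e.txt, f.txt, g.txt, h.txt} staged={none}
After op 18 (git add h.txt): modified={a.txt, b.txt, d.txt, e.txt, f.txt, g.txt} staged={h.txt}
After op 19 (modify h.txt): modified={a.txt, b.txt, d.txt, e.txt, f.txt, g.txt, h.txt} staged={h.txt}
After op 20 (git reset h.txt): modified={a.txt, b.txt, d.txt, e.txt, f.txt, g.txt, h.txt} staged={none}
After op 21 (git add e.txt): modified={a.txt, b.txt, d.txt, f.txt, g.txt, h.txt} staged={e.txt}
After op 22 (git reset e.txt): modified={a.txt, b.txt, d.txt, e.txt, f.txt, g.txt, h.txt} staged={none}
After op 23 (git add g.txt): modified={a.txt, b.txt, d.txt, e.txt, f.txt, h.txt} staged={g.txt}
After op 24 (modify g.txt): modified={a.txt, b.txt, d.txt, e.txt, f.txt, g.txt, h.txt} staged={g.txt}
Final staged set: {g.txt} -> count=1

Answer: 1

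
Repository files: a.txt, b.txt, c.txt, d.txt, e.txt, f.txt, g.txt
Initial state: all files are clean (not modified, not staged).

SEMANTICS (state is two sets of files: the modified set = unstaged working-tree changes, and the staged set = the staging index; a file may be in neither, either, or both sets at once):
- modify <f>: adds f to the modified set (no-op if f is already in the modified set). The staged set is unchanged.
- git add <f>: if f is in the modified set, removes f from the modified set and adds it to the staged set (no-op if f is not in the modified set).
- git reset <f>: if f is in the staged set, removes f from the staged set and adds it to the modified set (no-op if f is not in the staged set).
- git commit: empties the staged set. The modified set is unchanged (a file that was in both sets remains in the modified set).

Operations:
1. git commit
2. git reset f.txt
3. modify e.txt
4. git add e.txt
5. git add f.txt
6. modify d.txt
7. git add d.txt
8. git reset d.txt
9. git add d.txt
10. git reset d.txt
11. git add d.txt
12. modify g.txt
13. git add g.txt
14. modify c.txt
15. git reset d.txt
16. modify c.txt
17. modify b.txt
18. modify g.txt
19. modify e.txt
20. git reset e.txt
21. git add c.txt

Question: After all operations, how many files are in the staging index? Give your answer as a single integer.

Answer: 2

Derivation:
After op 1 (git commit): modified={none} staged={none}
After op 2 (git reset f.txt): modified={none} staged={none}
After op 3 (modify e.txt): modified={e.txt} staged={none}
After op 4 (git add e.txt): modified={none} staged={e.txt}
After op 5 (git add f.txt): modified={none} staged={e.txt}
After op 6 (modify d.txt): modified={d.txt} staged={e.txt}
After op 7 (git add d.txt): modified={none} staged={d.txt, e.txt}
After op 8 (git reset d.txt): modified={d.txt} staged={e.txt}
After op 9 (git add d.txt): modified={none} staged={d.txt, e.txt}
After op 10 (git reset d.txt): modified={d.txt} staged={e.txt}
After op 11 (git add d.txt): modified={none} staged={d.txt, e.txt}
After op 12 (modify g.txt): modified={g.txt} staged={d.txt, e.txt}
After op 13 (git add g.txt): modified={none} staged={d.txt, e.txt, g.txt}
After op 14 (modify c.txt): modified={c.txt} staged={d.txt, e.txt, g.txt}
After op 15 (git reset d.txt): modified={c.txt, d.txt} staged={e.txt, g.txt}
After op 16 (modify c.txt): modified={c.txt, d.txt} staged={e.txt, g.txt}
After op 17 (modify b.txt): modified={b.txt, c.txt, d.txt} staged={e.txt, g.txt}
After op 18 (modify g.txt): modified={b.txt, c.txt, d.txt, g.txt} staged={e.txt, g.txt}
After op 19 (modify e.txt): modified={b.txt, c.txt, d.txt, e.txt, g.txt} staged={e.txt, g.txt}
After op 20 (git reset e.txt): modified={b.txt, c.txt, d.txt, e.txt, g.txt} staged={g.txt}
After op 21 (git add c.txt): modified={b.txt, d.txt, e.txt, g.txt} staged={c.txt, g.txt}
Final staged set: {c.txt, g.txt} -> count=2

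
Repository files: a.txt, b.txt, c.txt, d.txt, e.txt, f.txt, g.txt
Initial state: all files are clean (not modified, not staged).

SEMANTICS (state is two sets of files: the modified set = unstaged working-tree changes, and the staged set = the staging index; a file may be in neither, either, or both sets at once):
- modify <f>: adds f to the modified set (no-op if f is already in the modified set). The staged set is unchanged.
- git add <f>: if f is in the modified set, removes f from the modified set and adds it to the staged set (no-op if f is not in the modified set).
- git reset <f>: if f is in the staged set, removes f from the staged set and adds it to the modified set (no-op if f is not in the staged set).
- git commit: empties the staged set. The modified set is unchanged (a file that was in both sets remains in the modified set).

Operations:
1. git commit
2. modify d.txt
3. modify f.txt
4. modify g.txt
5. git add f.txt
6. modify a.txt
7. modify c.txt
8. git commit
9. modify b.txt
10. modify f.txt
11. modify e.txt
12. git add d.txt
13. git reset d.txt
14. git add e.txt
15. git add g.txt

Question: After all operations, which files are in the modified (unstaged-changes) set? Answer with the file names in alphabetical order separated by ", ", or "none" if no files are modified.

After op 1 (git commit): modified={none} staged={none}
After op 2 (modify d.txt): modified={d.txt} staged={none}
After op 3 (modify f.txt): modified={d.txt, f.txt} staged={none}
After op 4 (modify g.txt): modified={d.txt, f.txt, g.txt} staged={none}
After op 5 (git add f.txt): modified={d.txt, g.txt} staged={f.txt}
After op 6 (modify a.txt): modified={a.txt, d.txt, g.txt} staged={f.txt}
After op 7 (modify c.txt): modified={a.txt, c.txt, d.txt, g.txt} staged={f.txt}
After op 8 (git commit): modified={a.txt, c.txt, d.txt, g.txt} staged={none}
After op 9 (modify b.txt): modified={a.txt, b.txt, c.txt, d.txt, g.txt} staged={none}
After op 10 (modify f.txt): modified={a.txt, b.txt, c.txt, d.txt, f.txt, g.txt} staged={none}
After op 11 (modify e.txt): modified={a.txt, b.txt, c.txt, d.txt, e.txt, f.txt, g.txt} staged={none}
After op 12 (git add d.txt): modified={a.txt, b.txt, c.txt, e.txt, f.txt, g.txt} staged={d.txt}
After op 13 (git reset d.txt): modified={a.txt, b.txt, c.txt, d.txt, e.txt, f.txt, g.txt} staged={none}
After op 14 (git add e.txt): modified={a.txt, b.txt, c.txt, d.txt, f.txt, g.txt} staged={e.txt}
After op 15 (git add g.txt): modified={a.txt, b.txt, c.txt, d.txt, f.txt} staged={e.txt, g.txt}

Answer: a.txt, b.txt, c.txt, d.txt, f.txt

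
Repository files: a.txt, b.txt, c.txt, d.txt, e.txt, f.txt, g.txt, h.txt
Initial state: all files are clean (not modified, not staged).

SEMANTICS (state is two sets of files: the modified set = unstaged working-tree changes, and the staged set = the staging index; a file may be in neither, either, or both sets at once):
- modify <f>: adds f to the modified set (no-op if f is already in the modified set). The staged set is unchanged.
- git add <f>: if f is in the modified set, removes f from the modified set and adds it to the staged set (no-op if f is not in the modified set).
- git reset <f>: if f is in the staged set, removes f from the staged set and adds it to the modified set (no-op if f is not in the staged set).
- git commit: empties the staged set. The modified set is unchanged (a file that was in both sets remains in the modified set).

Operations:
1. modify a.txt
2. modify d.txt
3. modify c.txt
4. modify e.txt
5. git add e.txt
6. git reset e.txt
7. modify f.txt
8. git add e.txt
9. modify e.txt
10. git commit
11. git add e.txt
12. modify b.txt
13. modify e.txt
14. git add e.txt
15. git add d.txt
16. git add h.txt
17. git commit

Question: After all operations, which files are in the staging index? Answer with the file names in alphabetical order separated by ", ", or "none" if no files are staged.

Answer: none

Derivation:
After op 1 (modify a.txt): modified={a.txt} staged={none}
After op 2 (modify d.txt): modified={a.txt, d.txt} staged={none}
After op 3 (modify c.txt): modified={a.txt, c.txt, d.txt} staged={none}
After op 4 (modify e.txt): modified={a.txt, c.txt, d.txt, e.txt} staged={none}
After op 5 (git add e.txt): modified={a.txt, c.txt, d.txt} staged={e.txt}
After op 6 (git reset e.txt): modified={a.txt, c.txt, d.txt, e.txt} staged={none}
After op 7 (modify f.txt): modified={a.txt, c.txt, d.txt, e.txt, f.txt} staged={none}
After op 8 (git add e.txt): modified={a.txt, c.txt, d.txt, f.txt} staged={e.txt}
After op 9 (modify e.txt): modified={a.txt, c.txt, d.txt, e.txt, f.txt} staged={e.txt}
After op 10 (git commit): modified={a.txt, c.txt, d.txt, e.txt, f.txt} staged={none}
After op 11 (git add e.txt): modified={a.txt, c.txt, d.txt, f.txt} staged={e.txt}
After op 12 (modify b.txt): modified={a.txt, b.txt, c.txt, d.txt, f.txt} staged={e.txt}
After op 13 (modify e.txt): modified={a.txt, b.txt, c.txt, d.txt, e.txt, f.txt} staged={e.txt}
After op 14 (git add e.txt): modified={a.txt, b.txt, c.txt, d.txt, f.txt} staged={e.txt}
After op 15 (git add d.txt): modified={a.txt, b.txt, c.txt, f.txt} staged={d.txt, e.txt}
After op 16 (git add h.txt): modified={a.txt, b.txt, c.txt, f.txt} staged={d.txt, e.txt}
After op 17 (git commit): modified={a.txt, b.txt, c.txt, f.txt} staged={none}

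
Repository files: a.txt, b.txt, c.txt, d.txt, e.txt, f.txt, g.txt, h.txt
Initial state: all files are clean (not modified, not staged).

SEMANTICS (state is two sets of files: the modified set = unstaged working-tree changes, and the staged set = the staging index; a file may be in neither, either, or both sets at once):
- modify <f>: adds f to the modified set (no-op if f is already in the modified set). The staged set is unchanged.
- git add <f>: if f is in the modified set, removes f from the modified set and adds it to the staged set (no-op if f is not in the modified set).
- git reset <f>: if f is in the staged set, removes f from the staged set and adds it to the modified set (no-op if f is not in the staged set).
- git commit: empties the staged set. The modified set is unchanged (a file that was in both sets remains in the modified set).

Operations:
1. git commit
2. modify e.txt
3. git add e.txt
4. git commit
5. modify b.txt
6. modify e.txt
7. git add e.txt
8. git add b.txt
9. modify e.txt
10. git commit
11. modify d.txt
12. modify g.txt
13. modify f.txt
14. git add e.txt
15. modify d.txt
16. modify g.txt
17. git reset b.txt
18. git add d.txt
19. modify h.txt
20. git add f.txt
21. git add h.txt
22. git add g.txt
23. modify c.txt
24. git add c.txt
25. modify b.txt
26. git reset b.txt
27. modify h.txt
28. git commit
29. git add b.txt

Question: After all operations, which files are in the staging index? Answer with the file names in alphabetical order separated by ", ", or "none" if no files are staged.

Answer: b.txt

Derivation:
After op 1 (git commit): modified={none} staged={none}
After op 2 (modify e.txt): modified={e.txt} staged={none}
After op 3 (git add e.txt): modified={none} staged={e.txt}
After op 4 (git commit): modified={none} staged={none}
After op 5 (modify b.txt): modified={b.txt} staged={none}
After op 6 (modify e.txt): modified={b.txt, e.txt} staged={none}
After op 7 (git add e.txt): modified={b.txt} staged={e.txt}
After op 8 (git add b.txt): modified={none} staged={b.txt, e.txt}
After op 9 (modify e.txt): modified={e.txt} staged={b.txt, e.txt}
After op 10 (git commit): modified={e.txt} staged={none}
After op 11 (modify d.txt): modified={d.txt, e.txt} staged={none}
After op 12 (modify g.txt): modified={d.txt, e.txt, g.txt} staged={none}
After op 13 (modify f.txt): modified={d.txt, e.txt, f.txt, g.txt} staged={none}
After op 14 (git add e.txt): modified={d.txt, f.txt, g.txt} staged={e.txt}
After op 15 (modify d.txt): modified={d.txt, f.txt, g.txt} staged={e.txt}
After op 16 (modify g.txt): modified={d.txt, f.txt, g.txt} staged={e.txt}
After op 17 (git reset b.txt): modified={d.txt, f.txt, g.txt} staged={e.txt}
After op 18 (git add d.txt): modified={f.txt, g.txt} staged={d.txt, e.txt}
After op 19 (modify h.txt): modified={f.txt, g.txt, h.txt} staged={d.txt, e.txt}
After op 20 (git add f.txt): modified={g.txt, h.txt} staged={d.txt, e.txt, f.txt}
After op 21 (git add h.txt): modified={g.txt} staged={d.txt, e.txt, f.txt, h.txt}
After op 22 (git add g.txt): modified={none} staged={d.txt, e.txt, f.txt, g.txt, h.txt}
After op 23 (modify c.txt): modified={c.txt} staged={d.txt, e.txt, f.txt, g.txt, h.txt}
After op 24 (git add c.txt): modified={none} staged={c.txt, d.txt, e.txt, f.txt, g.txt, h.txt}
After op 25 (modify b.txt): modified={b.txt} staged={c.txt, d.txt, e.txt, f.txt, g.txt, h.txt}
After op 26 (git reset b.txt): modified={b.txt} staged={c.txt, d.txt, e.txt, f.txt, g.txt, h.txt}
After op 27 (modify h.txt): modified={b.txt, h.txt} staged={c.txt, d.txt, e.txt, f.txt, g.txt, h.txt}
After op 28 (git commit): modified={b.txt, h.txt} staged={none}
After op 29 (git add b.txt): modified={h.txt} staged={b.txt}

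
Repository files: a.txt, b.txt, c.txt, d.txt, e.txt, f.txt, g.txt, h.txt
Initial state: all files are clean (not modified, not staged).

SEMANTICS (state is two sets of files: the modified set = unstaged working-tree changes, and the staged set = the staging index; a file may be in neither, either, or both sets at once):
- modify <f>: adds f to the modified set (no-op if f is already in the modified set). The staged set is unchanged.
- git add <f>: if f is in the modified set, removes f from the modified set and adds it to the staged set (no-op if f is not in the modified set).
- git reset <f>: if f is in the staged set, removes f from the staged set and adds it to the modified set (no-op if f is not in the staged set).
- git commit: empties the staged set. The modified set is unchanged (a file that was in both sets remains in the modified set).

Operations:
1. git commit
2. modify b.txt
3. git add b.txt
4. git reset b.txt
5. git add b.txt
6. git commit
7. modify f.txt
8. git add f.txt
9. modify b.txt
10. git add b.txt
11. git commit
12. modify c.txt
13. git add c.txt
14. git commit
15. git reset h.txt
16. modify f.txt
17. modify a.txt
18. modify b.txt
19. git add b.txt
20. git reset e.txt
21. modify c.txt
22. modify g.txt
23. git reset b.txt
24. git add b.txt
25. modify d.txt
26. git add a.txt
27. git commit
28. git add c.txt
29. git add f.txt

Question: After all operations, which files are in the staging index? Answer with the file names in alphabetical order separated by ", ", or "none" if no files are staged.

Answer: c.txt, f.txt

Derivation:
After op 1 (git commit): modified={none} staged={none}
After op 2 (modify b.txt): modified={b.txt} staged={none}
After op 3 (git add b.txt): modified={none} staged={b.txt}
After op 4 (git reset b.txt): modified={b.txt} staged={none}
After op 5 (git add b.txt): modified={none} staged={b.txt}
After op 6 (git commit): modified={none} staged={none}
After op 7 (modify f.txt): modified={f.txt} staged={none}
After op 8 (git add f.txt): modified={none} staged={f.txt}
After op 9 (modify b.txt): modified={b.txt} staged={f.txt}
After op 10 (git add b.txt): modified={none} staged={b.txt, f.txt}
After op 11 (git commit): modified={none} staged={none}
After op 12 (modify c.txt): modified={c.txt} staged={none}
After op 13 (git add c.txt): modified={none} staged={c.txt}
After op 14 (git commit): modified={none} staged={none}
After op 15 (git reset h.txt): modified={none} staged={none}
After op 16 (modify f.txt): modified={f.txt} staged={none}
After op 17 (modify a.txt): modified={a.txt, f.txt} staged={none}
After op 18 (modify b.txt): modified={a.txt, b.txt, f.txt} staged={none}
After op 19 (git add b.txt): modified={a.txt, f.txt} staged={b.txt}
After op 20 (git reset e.txt): modified={a.txt, f.txt} staged={b.txt}
After op 21 (modify c.txt): modified={a.txt, c.txt, f.txt} staged={b.txt}
After op 22 (modify g.txt): modified={a.txt, c.txt, f.txt, g.txt} staged={b.txt}
After op 23 (git reset b.txt): modified={a.txt, b.txt, c.txt, f.txt, g.txt} staged={none}
After op 24 (git add b.txt): modified={a.txt, c.txt, f.txt, g.txt} staged={b.txt}
After op 25 (modify d.txt): modified={a.txt, c.txt, d.txt, f.txt, g.txt} staged={b.txt}
After op 26 (git add a.txt): modified={c.txt, d.txt, f.txt, g.txt} staged={a.txt, b.txt}
After op 27 (git commit): modified={c.txt, d.txt, f.txt, g.txt} staged={none}
After op 28 (git add c.txt): modified={d.txt, f.txt, g.txt} staged={c.txt}
After op 29 (git add f.txt): modified={d.txt, g.txt} staged={c.txt, f.txt}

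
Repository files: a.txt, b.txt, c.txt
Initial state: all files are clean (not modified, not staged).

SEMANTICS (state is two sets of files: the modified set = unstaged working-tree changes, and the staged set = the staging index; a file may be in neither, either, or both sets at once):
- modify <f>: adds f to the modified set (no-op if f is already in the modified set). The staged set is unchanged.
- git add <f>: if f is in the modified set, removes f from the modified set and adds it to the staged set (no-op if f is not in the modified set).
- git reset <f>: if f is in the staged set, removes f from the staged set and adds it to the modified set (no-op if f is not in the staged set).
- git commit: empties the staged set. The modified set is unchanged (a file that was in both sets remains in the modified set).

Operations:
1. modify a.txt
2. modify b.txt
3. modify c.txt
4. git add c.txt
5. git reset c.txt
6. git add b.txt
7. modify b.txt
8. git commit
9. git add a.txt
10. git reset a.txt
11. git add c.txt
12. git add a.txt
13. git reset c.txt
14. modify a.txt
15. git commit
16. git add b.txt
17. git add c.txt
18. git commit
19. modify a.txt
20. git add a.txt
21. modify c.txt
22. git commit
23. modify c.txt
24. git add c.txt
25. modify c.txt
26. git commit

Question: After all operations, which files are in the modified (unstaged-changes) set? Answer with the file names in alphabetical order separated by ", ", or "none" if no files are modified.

Answer: c.txt

Derivation:
After op 1 (modify a.txt): modified={a.txt} staged={none}
After op 2 (modify b.txt): modified={a.txt, b.txt} staged={none}
After op 3 (modify c.txt): modified={a.txt, b.txt, c.txt} staged={none}
After op 4 (git add c.txt): modified={a.txt, b.txt} staged={c.txt}
After op 5 (git reset c.txt): modified={a.txt, b.txt, c.txt} staged={none}
After op 6 (git add b.txt): modified={a.txt, c.txt} staged={b.txt}
After op 7 (modify b.txt): modified={a.txt, b.txt, c.txt} staged={b.txt}
After op 8 (git commit): modified={a.txt, b.txt, c.txt} staged={none}
After op 9 (git add a.txt): modified={b.txt, c.txt} staged={a.txt}
After op 10 (git reset a.txt): modified={a.txt, b.txt, c.txt} staged={none}
After op 11 (git add c.txt): modified={a.txt, b.txt} staged={c.txt}
After op 12 (git add a.txt): modified={b.txt} staged={a.txt, c.txt}
After op 13 (git reset c.txt): modified={b.txt, c.txt} staged={a.txt}
After op 14 (modify a.txt): modified={a.txt, b.txt, c.txt} staged={a.txt}
After op 15 (git commit): modified={a.txt, b.txt, c.txt} staged={none}
After op 16 (git add b.txt): modified={a.txt, c.txt} staged={b.txt}
After op 17 (git add c.txt): modified={a.txt} staged={b.txt, c.txt}
After op 18 (git commit): modified={a.txt} staged={none}
After op 19 (modify a.txt): modified={a.txt} staged={none}
After op 20 (git add a.txt): modified={none} staged={a.txt}
After op 21 (modify c.txt): modified={c.txt} staged={a.txt}
After op 22 (git commit): modified={c.txt} staged={none}
After op 23 (modify c.txt): modified={c.txt} staged={none}
After op 24 (git add c.txt): modified={none} staged={c.txt}
After op 25 (modify c.txt): modified={c.txt} staged={c.txt}
After op 26 (git commit): modified={c.txt} staged={none}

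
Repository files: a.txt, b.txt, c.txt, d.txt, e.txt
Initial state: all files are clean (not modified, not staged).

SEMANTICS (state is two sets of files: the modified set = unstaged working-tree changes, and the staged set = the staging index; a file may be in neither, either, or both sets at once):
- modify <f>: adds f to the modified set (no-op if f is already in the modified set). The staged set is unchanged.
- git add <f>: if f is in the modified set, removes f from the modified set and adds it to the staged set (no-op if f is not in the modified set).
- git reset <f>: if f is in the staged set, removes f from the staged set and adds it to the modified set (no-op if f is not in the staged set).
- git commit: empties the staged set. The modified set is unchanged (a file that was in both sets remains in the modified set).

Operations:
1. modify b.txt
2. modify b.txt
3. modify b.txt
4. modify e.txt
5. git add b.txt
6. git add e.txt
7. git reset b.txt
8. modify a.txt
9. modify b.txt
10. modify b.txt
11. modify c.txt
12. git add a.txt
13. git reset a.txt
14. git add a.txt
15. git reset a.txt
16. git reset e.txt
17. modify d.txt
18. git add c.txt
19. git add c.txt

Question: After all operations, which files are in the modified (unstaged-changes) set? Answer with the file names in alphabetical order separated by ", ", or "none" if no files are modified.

After op 1 (modify b.txt): modified={b.txt} staged={none}
After op 2 (modify b.txt): modified={b.txt} staged={none}
After op 3 (modify b.txt): modified={b.txt} staged={none}
After op 4 (modify e.txt): modified={b.txt, e.txt} staged={none}
After op 5 (git add b.txt): modified={e.txt} staged={b.txt}
After op 6 (git add e.txt): modified={none} staged={b.txt, e.txt}
After op 7 (git reset b.txt): modified={b.txt} staged={e.txt}
After op 8 (modify a.txt): modified={a.txt, b.txt} staged={e.txt}
After op 9 (modify b.txt): modified={a.txt, b.txt} staged={e.txt}
After op 10 (modify b.txt): modified={a.txt, b.txt} staged={e.txt}
After op 11 (modify c.txt): modified={a.txt, b.txt, c.txt} staged={e.txt}
After op 12 (git add a.txt): modified={b.txt, c.txt} staged={a.txt, e.txt}
After op 13 (git reset a.txt): modified={a.txt, b.txt, c.txt} staged={e.txt}
After op 14 (git add a.txt): modified={b.txt, c.txt} staged={a.txt, e.txt}
After op 15 (git reset a.txt): modified={a.txt, b.txt, c.txt} staged={e.txt}
After op 16 (git reset e.txt): modified={a.txt, b.txt, c.txt, e.txt} staged={none}
After op 17 (modify d.txt): modified={a.txt, b.txt, c.txt, d.txt, e.txt} staged={none}
After op 18 (git add c.txt): modified={a.txt, b.txt, d.txt, e.txt} staged={c.txt}
After op 19 (git add c.txt): modified={a.txt, b.txt, d.txt, e.txt} staged={c.txt}

Answer: a.txt, b.txt, d.txt, e.txt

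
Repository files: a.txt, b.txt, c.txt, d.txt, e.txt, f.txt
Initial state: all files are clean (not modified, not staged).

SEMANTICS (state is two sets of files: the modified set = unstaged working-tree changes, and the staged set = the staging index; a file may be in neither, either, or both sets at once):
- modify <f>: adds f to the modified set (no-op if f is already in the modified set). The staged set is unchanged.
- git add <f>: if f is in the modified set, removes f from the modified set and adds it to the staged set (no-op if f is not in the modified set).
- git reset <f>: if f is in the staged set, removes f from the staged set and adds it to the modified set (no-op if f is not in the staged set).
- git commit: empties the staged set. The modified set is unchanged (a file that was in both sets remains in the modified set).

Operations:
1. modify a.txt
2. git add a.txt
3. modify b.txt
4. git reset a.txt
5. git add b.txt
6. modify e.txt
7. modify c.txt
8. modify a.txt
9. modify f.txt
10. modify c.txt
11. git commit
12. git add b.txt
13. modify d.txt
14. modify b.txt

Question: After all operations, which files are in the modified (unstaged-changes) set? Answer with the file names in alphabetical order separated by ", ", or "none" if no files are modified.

Answer: a.txt, b.txt, c.txt, d.txt, e.txt, f.txt

Derivation:
After op 1 (modify a.txt): modified={a.txt} staged={none}
After op 2 (git add a.txt): modified={none} staged={a.txt}
After op 3 (modify b.txt): modified={b.txt} staged={a.txt}
After op 4 (git reset a.txt): modified={a.txt, b.txt} staged={none}
After op 5 (git add b.txt): modified={a.txt} staged={b.txt}
After op 6 (modify e.txt): modified={a.txt, e.txt} staged={b.txt}
After op 7 (modify c.txt): modified={a.txt, c.txt, e.txt} staged={b.txt}
After op 8 (modify a.txt): modified={a.txt, c.txt, e.txt} staged={b.txt}
After op 9 (modify f.txt): modified={a.txt, c.txt, e.txt, f.txt} staged={b.txt}
After op 10 (modify c.txt): modified={a.txt, c.txt, e.txt, f.txt} staged={b.txt}
After op 11 (git commit): modified={a.txt, c.txt, e.txt, f.txt} staged={none}
After op 12 (git add b.txt): modified={a.txt, c.txt, e.txt, f.txt} staged={none}
After op 13 (modify d.txt): modified={a.txt, c.txt, d.txt, e.txt, f.txt} staged={none}
After op 14 (modify b.txt): modified={a.txt, b.txt, c.txt, d.txt, e.txt, f.txt} staged={none}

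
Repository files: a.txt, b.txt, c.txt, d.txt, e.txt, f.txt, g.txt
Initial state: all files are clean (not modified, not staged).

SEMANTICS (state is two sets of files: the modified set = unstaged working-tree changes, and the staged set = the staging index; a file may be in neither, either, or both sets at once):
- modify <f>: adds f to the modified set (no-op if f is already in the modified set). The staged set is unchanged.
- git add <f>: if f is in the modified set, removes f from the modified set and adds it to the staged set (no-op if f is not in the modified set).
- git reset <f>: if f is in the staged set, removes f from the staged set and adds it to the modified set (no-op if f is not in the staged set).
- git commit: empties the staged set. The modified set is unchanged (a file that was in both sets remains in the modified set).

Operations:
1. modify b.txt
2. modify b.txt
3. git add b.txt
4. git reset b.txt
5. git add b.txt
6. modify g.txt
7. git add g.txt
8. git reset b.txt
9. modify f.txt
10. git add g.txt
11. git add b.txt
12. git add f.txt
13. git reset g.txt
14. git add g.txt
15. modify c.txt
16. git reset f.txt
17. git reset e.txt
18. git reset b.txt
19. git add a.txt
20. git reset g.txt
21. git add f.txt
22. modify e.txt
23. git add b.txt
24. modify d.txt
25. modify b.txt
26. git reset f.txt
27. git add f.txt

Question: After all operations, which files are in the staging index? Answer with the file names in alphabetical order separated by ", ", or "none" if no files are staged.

Answer: b.txt, f.txt

Derivation:
After op 1 (modify b.txt): modified={b.txt} staged={none}
After op 2 (modify b.txt): modified={b.txt} staged={none}
After op 3 (git add b.txt): modified={none} staged={b.txt}
After op 4 (git reset b.txt): modified={b.txt} staged={none}
After op 5 (git add b.txt): modified={none} staged={b.txt}
After op 6 (modify g.txt): modified={g.txt} staged={b.txt}
After op 7 (git add g.txt): modified={none} staged={b.txt, g.txt}
After op 8 (git reset b.txt): modified={b.txt} staged={g.txt}
After op 9 (modify f.txt): modified={b.txt, f.txt} staged={g.txt}
After op 10 (git add g.txt): modified={b.txt, f.txt} staged={g.txt}
After op 11 (git add b.txt): modified={f.txt} staged={b.txt, g.txt}
After op 12 (git add f.txt): modified={none} staged={b.txt, f.txt, g.txt}
After op 13 (git reset g.txt): modified={g.txt} staged={b.txt, f.txt}
After op 14 (git add g.txt): modified={none} staged={b.txt, f.txt, g.txt}
After op 15 (modify c.txt): modified={c.txt} staged={b.txt, f.txt, g.txt}
After op 16 (git reset f.txt): modified={c.txt, f.txt} staged={b.txt, g.txt}
After op 17 (git reset e.txt): modified={c.txt, f.txt} staged={b.txt, g.txt}
After op 18 (git reset b.txt): modified={b.txt, c.txt, f.txt} staged={g.txt}
After op 19 (git add a.txt): modified={b.txt, c.txt, f.txt} staged={g.txt}
After op 20 (git reset g.txt): modified={b.txt, c.txt, f.txt, g.txt} staged={none}
After op 21 (git add f.txt): modified={b.txt, c.txt, g.txt} staged={f.txt}
After op 22 (modify e.txt): modified={b.txt, c.txt, e.txt, g.txt} staged={f.txt}
After op 23 (git add b.txt): modified={c.txt, e.txt, g.txt} staged={b.txt, f.txt}
After op 24 (modify d.txt): modified={c.txt, d.txt, e.txt, g.txt} staged={b.txt, f.txt}
After op 25 (modify b.txt): modified={b.txt, c.txt, d.txt, e.txt, g.txt} staged={b.txt, f.txt}
After op 26 (git reset f.txt): modified={b.txt, c.txt, d.txt, e.txt, f.txt, g.txt} staged={b.txt}
After op 27 (git add f.txt): modified={b.txt, c.txt, d.txt, e.txt, g.txt} staged={b.txt, f.txt}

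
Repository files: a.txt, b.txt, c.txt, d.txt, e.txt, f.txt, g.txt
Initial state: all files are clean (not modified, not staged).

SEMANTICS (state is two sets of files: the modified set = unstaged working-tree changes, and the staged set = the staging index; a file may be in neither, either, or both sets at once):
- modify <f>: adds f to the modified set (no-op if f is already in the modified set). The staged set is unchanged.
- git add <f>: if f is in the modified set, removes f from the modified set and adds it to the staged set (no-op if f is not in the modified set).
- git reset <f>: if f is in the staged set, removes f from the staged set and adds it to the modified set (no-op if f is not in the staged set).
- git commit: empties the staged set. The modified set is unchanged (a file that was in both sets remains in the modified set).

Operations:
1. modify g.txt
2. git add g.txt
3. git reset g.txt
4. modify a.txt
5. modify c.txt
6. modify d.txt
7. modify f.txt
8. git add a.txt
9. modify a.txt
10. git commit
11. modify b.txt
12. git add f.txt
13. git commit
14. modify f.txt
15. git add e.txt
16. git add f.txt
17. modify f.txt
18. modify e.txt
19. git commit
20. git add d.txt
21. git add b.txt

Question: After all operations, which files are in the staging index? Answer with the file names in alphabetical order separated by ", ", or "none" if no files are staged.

After op 1 (modify g.txt): modified={g.txt} staged={none}
After op 2 (git add g.txt): modified={none} staged={g.txt}
After op 3 (git reset g.txt): modified={g.txt} staged={none}
After op 4 (modify a.txt): modified={a.txt, g.txt} staged={none}
After op 5 (modify c.txt): modified={a.txt, c.txt, g.txt} staged={none}
After op 6 (modify d.txt): modified={a.txt, c.txt, d.txt, g.txt} staged={none}
After op 7 (modify f.txt): modified={a.txt, c.txt, d.txt, f.txt, g.txt} staged={none}
After op 8 (git add a.txt): modified={c.txt, d.txt, f.txt, g.txt} staged={a.txt}
After op 9 (modify a.txt): modified={a.txt, c.txt, d.txt, f.txt, g.txt} staged={a.txt}
After op 10 (git commit): modified={a.txt, c.txt, d.txt, f.txt, g.txt} staged={none}
After op 11 (modify b.txt): modified={a.txt, b.txt, c.txt, d.txt, f.txt, g.txt} staged={none}
After op 12 (git add f.txt): modified={a.txt, b.txt, c.txt, d.txt, g.txt} staged={f.txt}
After op 13 (git commit): modified={a.txt, b.txt, c.txt, d.txt, g.txt} staged={none}
After op 14 (modify f.txt): modified={a.txt, b.txt, c.txt, d.txt, f.txt, g.txt} staged={none}
After op 15 (git add e.txt): modified={a.txt, b.txt, c.txt, d.txt, f.txt, g.txt} staged={none}
After op 16 (git add f.txt): modified={a.txt, b.txt, c.txt, d.txt, g.txt} staged={f.txt}
After op 17 (modify f.txt): modified={a.txt, b.txt, c.txt, d.txt, f.txt, g.txt} staged={f.txt}
After op 18 (modify e.txt): modified={a.txt, b.txt, c.txt, d.txt, e.txt, f.txt, g.txt} staged={f.txt}
After op 19 (git commit): modified={a.txt, b.txt, c.txt, d.txt, e.txt, f.txt, g.txt} staged={none}
After op 20 (git add d.txt): modified={a.txt, b.txt, c.txt, e.txt, f.txt, g.txt} staged={d.txt}
After op 21 (git add b.txt): modified={a.txt, c.txt, e.txt, f.txt, g.txt} staged={b.txt, d.txt}

Answer: b.txt, d.txt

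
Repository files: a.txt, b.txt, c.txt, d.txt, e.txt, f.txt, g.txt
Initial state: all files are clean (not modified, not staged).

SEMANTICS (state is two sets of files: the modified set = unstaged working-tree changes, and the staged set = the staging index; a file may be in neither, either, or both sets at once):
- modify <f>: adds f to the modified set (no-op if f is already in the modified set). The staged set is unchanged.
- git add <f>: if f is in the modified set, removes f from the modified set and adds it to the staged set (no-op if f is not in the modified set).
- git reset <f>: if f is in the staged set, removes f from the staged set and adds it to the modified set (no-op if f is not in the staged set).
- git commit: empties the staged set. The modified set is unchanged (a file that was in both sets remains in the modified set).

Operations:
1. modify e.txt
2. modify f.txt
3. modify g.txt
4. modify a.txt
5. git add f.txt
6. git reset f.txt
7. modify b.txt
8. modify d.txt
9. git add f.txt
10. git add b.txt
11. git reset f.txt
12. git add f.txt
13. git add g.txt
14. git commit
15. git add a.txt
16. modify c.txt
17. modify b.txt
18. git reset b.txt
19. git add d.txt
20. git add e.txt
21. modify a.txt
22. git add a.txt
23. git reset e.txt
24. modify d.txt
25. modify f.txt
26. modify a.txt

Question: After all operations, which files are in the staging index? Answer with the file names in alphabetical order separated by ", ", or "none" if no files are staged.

After op 1 (modify e.txt): modified={e.txt} staged={none}
After op 2 (modify f.txt): modified={e.txt, f.txt} staged={none}
After op 3 (modify g.txt): modified={e.txt, f.txt, g.txt} staged={none}
After op 4 (modify a.txt): modified={a.txt, e.txt, f.txt, g.txt} staged={none}
After op 5 (git add f.txt): modified={a.txt, e.txt, g.txt} staged={f.txt}
After op 6 (git reset f.txt): modified={a.txt, e.txt, f.txt, g.txt} staged={none}
After op 7 (modify b.txt): modified={a.txt, b.txt, e.txt, f.txt, g.txt} staged={none}
After op 8 (modify d.txt): modified={a.txt, b.txt, d.txt, e.txt, f.txt, g.txt} staged={none}
After op 9 (git add f.txt): modified={a.txt, b.txt, d.txt, e.txt, g.txt} staged={f.txt}
After op 10 (git add b.txt): modified={a.txt, d.txt, e.txt, g.txt} staged={b.txt, f.txt}
After op 11 (git reset f.txt): modified={a.txt, d.txt, e.txt, f.txt, g.txt} staged={b.txt}
After op 12 (git add f.txt): modified={a.txt, d.txt, e.txt, g.txt} staged={b.txt, f.txt}
After op 13 (git add g.txt): modified={a.txt, d.txt, e.txt} staged={b.txt, f.txt, g.txt}
After op 14 (git commit): modified={a.txt, d.txt, e.txt} staged={none}
After op 15 (git add a.txt): modified={d.txt, e.txt} staged={a.txt}
After op 16 (modify c.txt): modified={c.txt, d.txt, e.txt} staged={a.txt}
After op 17 (modify b.txt): modified={b.txt, c.txt, d.txt, e.txt} staged={a.txt}
After op 18 (git reset b.txt): modified={b.txt, c.txt, d.txt, e.txt} staged={a.txt}
After op 19 (git add d.txt): modified={b.txt, c.txt, e.txt} staged={a.txt, d.txt}
After op 20 (git add e.txt): modified={b.txt, c.txt} staged={a.txt, d.txt, e.txt}
After op 21 (modify a.txt): modified={a.txt, b.txt, c.txt} staged={a.txt, d.txt, e.txt}
After op 22 (git add a.txt): modified={b.txt, c.txt} staged={a.txt, d.txt, e.txt}
After op 23 (git reset e.txt): modified={b.txt, c.txt, e.txt} staged={a.txt, d.txt}
After op 24 (modify d.txt): modified={b.txt, c.txt, d.txt, e.txt} staged={a.txt, d.txt}
After op 25 (modify f.txt): modified={b.txt, c.txt, d.txt, e.txt, f.txt} staged={a.txt, d.txt}
After op 26 (modify a.txt): modified={a.txt, b.txt, c.txt, d.txt, e.txt, f.txt} staged={a.txt, d.txt}

Answer: a.txt, d.txt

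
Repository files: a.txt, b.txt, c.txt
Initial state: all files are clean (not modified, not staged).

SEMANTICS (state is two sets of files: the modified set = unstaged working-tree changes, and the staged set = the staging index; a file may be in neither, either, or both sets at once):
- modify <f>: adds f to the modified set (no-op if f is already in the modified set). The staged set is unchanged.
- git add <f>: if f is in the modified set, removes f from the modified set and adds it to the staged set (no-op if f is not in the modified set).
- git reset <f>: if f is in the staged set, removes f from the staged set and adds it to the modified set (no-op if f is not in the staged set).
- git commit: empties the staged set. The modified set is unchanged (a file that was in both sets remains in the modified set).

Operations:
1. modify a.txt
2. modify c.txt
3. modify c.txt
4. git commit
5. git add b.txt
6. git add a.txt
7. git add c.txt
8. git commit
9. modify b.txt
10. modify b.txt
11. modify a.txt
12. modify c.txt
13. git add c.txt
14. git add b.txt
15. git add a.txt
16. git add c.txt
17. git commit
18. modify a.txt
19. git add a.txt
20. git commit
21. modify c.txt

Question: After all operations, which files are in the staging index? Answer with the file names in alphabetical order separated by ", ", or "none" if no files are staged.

Answer: none

Derivation:
After op 1 (modify a.txt): modified={a.txt} staged={none}
After op 2 (modify c.txt): modified={a.txt, c.txt} staged={none}
After op 3 (modify c.txt): modified={a.txt, c.txt} staged={none}
After op 4 (git commit): modified={a.txt, c.txt} staged={none}
After op 5 (git add b.txt): modified={a.txt, c.txt} staged={none}
After op 6 (git add a.txt): modified={c.txt} staged={a.txt}
After op 7 (git add c.txt): modified={none} staged={a.txt, c.txt}
After op 8 (git commit): modified={none} staged={none}
After op 9 (modify b.txt): modified={b.txt} staged={none}
After op 10 (modify b.txt): modified={b.txt} staged={none}
After op 11 (modify a.txt): modified={a.txt, b.txt} staged={none}
After op 12 (modify c.txt): modified={a.txt, b.txt, c.txt} staged={none}
After op 13 (git add c.txt): modified={a.txt, b.txt} staged={c.txt}
After op 14 (git add b.txt): modified={a.txt} staged={b.txt, c.txt}
After op 15 (git add a.txt): modified={none} staged={a.txt, b.txt, c.txt}
After op 16 (git add c.txt): modified={none} staged={a.txt, b.txt, c.txt}
After op 17 (git commit): modified={none} staged={none}
After op 18 (modify a.txt): modified={a.txt} staged={none}
After op 19 (git add a.txt): modified={none} staged={a.txt}
After op 20 (git commit): modified={none} staged={none}
After op 21 (modify c.txt): modified={c.txt} staged={none}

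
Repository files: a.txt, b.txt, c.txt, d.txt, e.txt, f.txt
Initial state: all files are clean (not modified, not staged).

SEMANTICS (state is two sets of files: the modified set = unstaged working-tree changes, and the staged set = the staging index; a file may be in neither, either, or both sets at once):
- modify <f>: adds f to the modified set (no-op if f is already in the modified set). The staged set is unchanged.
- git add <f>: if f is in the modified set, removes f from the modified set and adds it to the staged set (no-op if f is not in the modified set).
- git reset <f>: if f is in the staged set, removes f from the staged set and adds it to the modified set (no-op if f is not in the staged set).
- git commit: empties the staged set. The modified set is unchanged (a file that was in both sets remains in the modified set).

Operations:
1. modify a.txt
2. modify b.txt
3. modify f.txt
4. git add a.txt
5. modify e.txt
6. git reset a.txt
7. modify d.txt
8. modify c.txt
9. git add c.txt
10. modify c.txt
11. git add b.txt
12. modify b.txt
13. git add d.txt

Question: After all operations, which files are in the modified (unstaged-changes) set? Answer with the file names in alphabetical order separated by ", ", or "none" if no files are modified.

After op 1 (modify a.txt): modified={a.txt} staged={none}
After op 2 (modify b.txt): modified={a.txt, b.txt} staged={none}
After op 3 (modify f.txt): modified={a.txt, b.txt, f.txt} staged={none}
After op 4 (git add a.txt): modified={b.txt, f.txt} staged={a.txt}
After op 5 (modify e.txt): modified={b.txt, e.txt, f.txt} staged={a.txt}
After op 6 (git reset a.txt): modified={a.txt, b.txt, e.txt, f.txt} staged={none}
After op 7 (modify d.txt): modified={a.txt, b.txt, d.txt, e.txt, f.txt} staged={none}
After op 8 (modify c.txt): modified={a.txt, b.txt, c.txt, d.txt, e.txt, f.txt} staged={none}
After op 9 (git add c.txt): modified={a.txt, b.txt, d.txt, e.txt, f.txt} staged={c.txt}
After op 10 (modify c.txt): modified={a.txt, b.txt, c.txt, d.txt, e.txt, f.txt} staged={c.txt}
After op 11 (git add b.txt): modified={a.txt, c.txt, d.txt, e.txt, f.txt} staged={b.txt, c.txt}
After op 12 (modify b.txt): modified={a.txt, b.txt, c.txt, d.txt, e.txt, f.txt} staged={b.txt, c.txt}
After op 13 (git add d.txt): modified={a.txt, b.txt, c.txt, e.txt, f.txt} staged={b.txt, c.txt, d.txt}

Answer: a.txt, b.txt, c.txt, e.txt, f.txt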